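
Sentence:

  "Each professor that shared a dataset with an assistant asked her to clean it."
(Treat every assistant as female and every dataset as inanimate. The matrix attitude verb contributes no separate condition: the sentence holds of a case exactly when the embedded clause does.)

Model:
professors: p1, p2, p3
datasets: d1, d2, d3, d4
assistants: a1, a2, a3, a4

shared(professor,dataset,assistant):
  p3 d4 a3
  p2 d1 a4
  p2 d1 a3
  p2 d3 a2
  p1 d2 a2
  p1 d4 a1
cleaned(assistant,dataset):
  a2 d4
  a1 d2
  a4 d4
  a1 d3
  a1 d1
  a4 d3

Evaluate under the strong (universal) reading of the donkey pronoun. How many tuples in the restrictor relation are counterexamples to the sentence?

"her" takes "an assistant" as antecedent and "it" takes "a dataset"; both are donkey pronouns co-varying with the restrictor.
Strong reading: for every (p,d,a) with shared(p,d,a), cleaned(a,d).
Restrictor triples: (p1,d2,a2)→cleaned(a2,d2) ✗  (p1,d4,a1)→cleaned(a1,d4) ✗  (p2,d1,a3)→cleaned(a3,d1) ✗  (p2,d1,a4)→cleaned(a4,d1) ✗  (p2,d3,a2)→cleaned(a2,d3) ✗  (p3,d4,a3)→cleaned(a3,d4) ✗
Counterexamples (restrictor triples failing the scope): 6.

6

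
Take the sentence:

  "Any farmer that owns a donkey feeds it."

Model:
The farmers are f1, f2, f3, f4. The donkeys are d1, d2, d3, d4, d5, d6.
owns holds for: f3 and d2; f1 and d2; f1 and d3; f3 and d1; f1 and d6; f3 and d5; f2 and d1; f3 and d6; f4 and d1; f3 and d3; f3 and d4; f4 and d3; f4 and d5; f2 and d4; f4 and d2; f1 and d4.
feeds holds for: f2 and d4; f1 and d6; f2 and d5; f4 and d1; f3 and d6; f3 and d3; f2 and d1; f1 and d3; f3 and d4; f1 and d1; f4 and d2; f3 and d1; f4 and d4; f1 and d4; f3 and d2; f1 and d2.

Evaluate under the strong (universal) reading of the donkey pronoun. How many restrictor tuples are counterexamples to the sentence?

3

"it" takes "a donkey" as antecedent — a donkey pronoun bound across the clause boundary.
Strong reading: for every (f,d) with owns(f,d), feeds(f,d).
Restrictor pairs: (f1,d2) ✓  (f1,d3) ✓  (f1,d4) ✓  (f1,d6) ✓  (f2,d1) ✓  (f2,d4) ✓  (f3,d1) ✓  (f3,d2) ✓  (f3,d3) ✓  (f3,d4) ✓  (f3,d5) ✗  (f3,d6) ✓  (f4,d1) ✓  (f4,d2) ✓  (f4,d3) ✗  (f4,d5) ✗
Counterexamples (restrictor pairs failing the scope): 3.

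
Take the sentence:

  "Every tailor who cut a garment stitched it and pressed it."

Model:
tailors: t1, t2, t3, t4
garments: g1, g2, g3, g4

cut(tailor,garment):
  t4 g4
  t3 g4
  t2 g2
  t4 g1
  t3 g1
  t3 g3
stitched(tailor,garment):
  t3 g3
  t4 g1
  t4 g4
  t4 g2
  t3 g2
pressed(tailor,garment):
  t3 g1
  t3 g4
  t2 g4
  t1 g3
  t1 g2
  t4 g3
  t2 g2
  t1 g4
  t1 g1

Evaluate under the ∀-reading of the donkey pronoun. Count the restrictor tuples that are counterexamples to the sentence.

"it" takes "a garment" as antecedent — a donkey pronoun bound across the clause boundary.
Strong reading: for every (t,g) with cut(t,g), stitched(t,g) ∧ pressed(t,g).
Restrictor pairs: (t2,g2) ✗  (t3,g1) ✗  (t3,g3) ✗  (t3,g4) ✗  (t4,g1) ✗  (t4,g4) ✗
Counterexamples (restrictor pairs failing the scope): 6.

6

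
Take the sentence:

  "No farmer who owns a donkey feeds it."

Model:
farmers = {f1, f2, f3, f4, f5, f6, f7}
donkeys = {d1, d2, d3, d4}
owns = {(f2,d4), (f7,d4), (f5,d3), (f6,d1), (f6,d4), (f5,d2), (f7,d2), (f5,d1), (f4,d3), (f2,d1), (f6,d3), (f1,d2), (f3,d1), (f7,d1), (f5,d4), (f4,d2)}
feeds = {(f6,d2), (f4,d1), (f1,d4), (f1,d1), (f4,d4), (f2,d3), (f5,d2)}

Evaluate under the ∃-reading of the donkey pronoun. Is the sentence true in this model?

"it" takes "a donkey" as antecedent — a donkey pronoun bound across the clause boundary.
Truth condition: for no (f,d) with owns(f,d) does feeds(f,d) hold.
Restrictor pairs — does the scope hold? (f1,d2):fails  (f2,d1):fails  (f2,d4):fails  (f3,d1):fails  (f4,d2):fails  (f4,d3):fails  (f5,d1):fails  (f5,d2):holds  (f5,d3):fails  (f5,d4):fails  (f6,d1):fails  (f6,d3):fails  (f6,d4):fails  (f7,d1):fails  (f7,d2):fails  (f7,d4):fails
Scope holds for 1 pair(s), so the sentence is false.

False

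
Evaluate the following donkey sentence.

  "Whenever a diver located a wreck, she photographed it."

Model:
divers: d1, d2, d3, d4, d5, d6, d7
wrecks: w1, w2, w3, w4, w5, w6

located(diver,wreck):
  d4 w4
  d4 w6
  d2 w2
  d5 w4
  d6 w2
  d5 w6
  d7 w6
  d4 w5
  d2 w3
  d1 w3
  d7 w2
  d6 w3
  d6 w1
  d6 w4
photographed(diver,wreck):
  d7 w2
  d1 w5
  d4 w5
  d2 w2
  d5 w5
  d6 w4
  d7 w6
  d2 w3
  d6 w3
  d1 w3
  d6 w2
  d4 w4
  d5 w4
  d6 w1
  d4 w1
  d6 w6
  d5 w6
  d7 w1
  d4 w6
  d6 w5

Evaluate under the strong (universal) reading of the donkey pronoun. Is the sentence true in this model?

True

"it" takes "a wreck" as antecedent — a donkey pronoun bound across the clause boundary.
Strong reading: for every (d,w) with located(d,w), photographed(d,w).
Restrictor pairs: (d1,w3) ✓  (d2,w2) ✓  (d2,w3) ✓  (d4,w4) ✓  (d4,w5) ✓  (d4,w6) ✓  (d5,w4) ✓  (d5,w6) ✓  (d6,w1) ✓  (d6,w2) ✓  (d6,w3) ✓  (d6,w4) ✓  (d7,w2) ✓  (d7,w6) ✓
Every restrictor pair satisfies the scope.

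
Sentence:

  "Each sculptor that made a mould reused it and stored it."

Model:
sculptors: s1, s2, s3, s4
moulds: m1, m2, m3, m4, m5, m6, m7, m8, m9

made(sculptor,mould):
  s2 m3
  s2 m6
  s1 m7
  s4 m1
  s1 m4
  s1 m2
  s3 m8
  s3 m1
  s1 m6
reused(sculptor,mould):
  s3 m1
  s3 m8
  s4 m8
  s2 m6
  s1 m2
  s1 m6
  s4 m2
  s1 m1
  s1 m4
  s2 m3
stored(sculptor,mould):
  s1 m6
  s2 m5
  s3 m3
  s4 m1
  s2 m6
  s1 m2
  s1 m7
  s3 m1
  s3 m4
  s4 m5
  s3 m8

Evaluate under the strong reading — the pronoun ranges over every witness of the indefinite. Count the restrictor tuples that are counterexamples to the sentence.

4

"it" takes "a mould" as antecedent — a donkey pronoun bound across the clause boundary.
Strong reading: for every (s,m) with made(s,m), reused(s,m) ∧ stored(s,m).
Restrictor pairs: (s1,m2) ✓  (s1,m4) ✗  (s1,m6) ✓  (s1,m7) ✗  (s2,m3) ✗  (s2,m6) ✓  (s3,m1) ✓  (s3,m8) ✓  (s4,m1) ✗
Counterexamples (restrictor pairs failing the scope): 4.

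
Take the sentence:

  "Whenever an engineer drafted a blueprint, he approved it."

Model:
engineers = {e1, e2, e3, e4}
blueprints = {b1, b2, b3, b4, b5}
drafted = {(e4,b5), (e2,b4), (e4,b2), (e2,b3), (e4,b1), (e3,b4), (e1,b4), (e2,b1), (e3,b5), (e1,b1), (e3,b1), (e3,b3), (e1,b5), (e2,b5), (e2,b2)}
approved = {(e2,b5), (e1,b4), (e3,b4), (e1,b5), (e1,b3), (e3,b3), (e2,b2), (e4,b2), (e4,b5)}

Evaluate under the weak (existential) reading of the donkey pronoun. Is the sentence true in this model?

"it" takes "a blueprint" as antecedent — a donkey pronoun bound across the clause boundary.
Weak reading: every engineer e with some drafted-blueprint has at least one drafted-blueprint b such that approved(e,b).
Per engineer: e1:✓  e2:✓  e3:✓  e4:✓
Every engineer in the restrictor has a witness.

True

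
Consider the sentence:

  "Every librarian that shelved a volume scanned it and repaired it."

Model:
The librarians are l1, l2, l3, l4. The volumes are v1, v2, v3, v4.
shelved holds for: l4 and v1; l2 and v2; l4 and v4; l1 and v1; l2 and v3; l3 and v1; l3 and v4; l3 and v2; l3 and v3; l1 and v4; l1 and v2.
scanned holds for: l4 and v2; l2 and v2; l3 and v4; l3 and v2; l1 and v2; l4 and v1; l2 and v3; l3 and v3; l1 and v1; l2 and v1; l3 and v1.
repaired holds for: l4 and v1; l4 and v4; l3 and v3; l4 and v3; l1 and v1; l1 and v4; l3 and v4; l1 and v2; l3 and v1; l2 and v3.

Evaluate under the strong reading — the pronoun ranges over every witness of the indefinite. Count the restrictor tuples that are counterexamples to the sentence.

"it" takes "a volume" as antecedent — a donkey pronoun bound across the clause boundary.
Strong reading: for every (l,v) with shelved(l,v), scanned(l,v) ∧ repaired(l,v).
Restrictor pairs: (l1,v1) ✓  (l1,v2) ✓  (l1,v4) ✗  (l2,v2) ✗  (l2,v3) ✓  (l3,v1) ✓  (l3,v2) ✗  (l3,v3) ✓  (l3,v4) ✓  (l4,v1) ✓  (l4,v4) ✗
Counterexamples (restrictor pairs failing the scope): 4.

4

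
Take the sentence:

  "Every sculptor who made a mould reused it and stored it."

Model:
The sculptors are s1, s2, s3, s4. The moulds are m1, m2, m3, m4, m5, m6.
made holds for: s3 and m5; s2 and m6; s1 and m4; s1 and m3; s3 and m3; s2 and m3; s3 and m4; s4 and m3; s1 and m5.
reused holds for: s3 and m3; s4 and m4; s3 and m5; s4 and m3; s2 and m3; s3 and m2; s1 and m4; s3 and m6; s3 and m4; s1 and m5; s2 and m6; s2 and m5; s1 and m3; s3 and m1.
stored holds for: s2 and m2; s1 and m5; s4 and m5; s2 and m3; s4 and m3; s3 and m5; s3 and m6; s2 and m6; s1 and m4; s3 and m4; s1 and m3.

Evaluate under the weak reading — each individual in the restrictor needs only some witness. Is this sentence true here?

"it" takes "a mould" as antecedent — a donkey pronoun bound across the clause boundary.
Weak reading: every sculptor s with some made-mould has at least one made-mould m such that reused(s,m) ∧ stored(s,m).
Per sculptor: s1:✓  s2:✓  s3:✓  s4:✓
Every sculptor in the restrictor has a witness.

True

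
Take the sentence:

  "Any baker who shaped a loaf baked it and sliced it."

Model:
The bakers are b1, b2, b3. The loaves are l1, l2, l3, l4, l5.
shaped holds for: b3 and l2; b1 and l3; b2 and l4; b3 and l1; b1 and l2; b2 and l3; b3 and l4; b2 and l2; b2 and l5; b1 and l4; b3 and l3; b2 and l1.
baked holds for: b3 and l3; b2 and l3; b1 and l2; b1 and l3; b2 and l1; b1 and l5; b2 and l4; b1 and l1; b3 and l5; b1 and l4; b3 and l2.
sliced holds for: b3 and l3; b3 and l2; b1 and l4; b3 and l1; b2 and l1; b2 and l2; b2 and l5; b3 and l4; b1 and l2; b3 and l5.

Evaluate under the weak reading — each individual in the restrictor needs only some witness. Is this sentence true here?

True

"it" takes "a loaf" as antecedent — a donkey pronoun bound across the clause boundary.
Weak reading: every baker b with some shaped-loaf has at least one shaped-loaf l such that baked(b,l) ∧ sliced(b,l).
Per baker: b1:✓  b2:✓  b3:✓
Every baker in the restrictor has a witness.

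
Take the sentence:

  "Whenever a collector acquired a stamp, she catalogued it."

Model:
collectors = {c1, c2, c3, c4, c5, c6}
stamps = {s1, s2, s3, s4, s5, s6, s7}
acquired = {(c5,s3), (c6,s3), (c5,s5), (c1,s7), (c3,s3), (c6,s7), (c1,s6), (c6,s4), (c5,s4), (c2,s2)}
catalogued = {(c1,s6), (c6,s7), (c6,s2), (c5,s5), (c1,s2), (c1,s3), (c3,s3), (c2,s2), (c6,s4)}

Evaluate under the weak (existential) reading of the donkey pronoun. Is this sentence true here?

"it" takes "a stamp" as antecedent — a donkey pronoun bound across the clause boundary.
Weak reading: every collector c with some acquired-stamp has at least one acquired-stamp s such that catalogued(c,s).
Per collector: c1:✓  c2:✓  c3:✓  c5:✓  c6:✓
Every collector in the restrictor has a witness.

True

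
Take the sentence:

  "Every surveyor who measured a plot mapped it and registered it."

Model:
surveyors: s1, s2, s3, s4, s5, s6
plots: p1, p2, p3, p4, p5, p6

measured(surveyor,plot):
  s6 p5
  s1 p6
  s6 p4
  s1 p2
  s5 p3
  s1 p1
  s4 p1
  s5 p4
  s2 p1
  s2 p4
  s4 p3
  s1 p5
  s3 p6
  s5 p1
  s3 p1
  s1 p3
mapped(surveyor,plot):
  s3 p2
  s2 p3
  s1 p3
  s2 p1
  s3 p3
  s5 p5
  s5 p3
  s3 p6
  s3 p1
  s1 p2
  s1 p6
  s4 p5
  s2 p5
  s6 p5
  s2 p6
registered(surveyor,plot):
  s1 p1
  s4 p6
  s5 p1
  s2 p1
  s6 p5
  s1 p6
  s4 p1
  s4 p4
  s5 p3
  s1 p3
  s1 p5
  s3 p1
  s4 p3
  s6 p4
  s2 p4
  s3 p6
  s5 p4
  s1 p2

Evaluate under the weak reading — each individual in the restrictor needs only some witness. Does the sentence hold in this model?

False

"it" takes "a plot" as antecedent — a donkey pronoun bound across the clause boundary.
Weak reading: every surveyor s with some measured-plot has at least one measured-plot p such that mapped(s,p) ∧ registered(s,p).
Per surveyor: s1:✓  s2:✓  s3:✓  s4:✗  s5:✓  s6:✓
s4 has no witness among its measured-plots.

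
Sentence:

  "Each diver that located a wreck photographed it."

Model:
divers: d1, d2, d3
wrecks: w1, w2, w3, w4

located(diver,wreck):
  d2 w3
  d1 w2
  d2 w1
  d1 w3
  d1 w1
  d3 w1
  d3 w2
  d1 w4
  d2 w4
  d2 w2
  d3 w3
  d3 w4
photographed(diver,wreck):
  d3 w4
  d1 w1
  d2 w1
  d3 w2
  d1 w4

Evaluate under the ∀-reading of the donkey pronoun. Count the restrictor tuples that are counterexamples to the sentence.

"it" takes "a wreck" as antecedent — a donkey pronoun bound across the clause boundary.
Strong reading: for every (d,w) with located(d,w), photographed(d,w).
Restrictor pairs: (d1,w1) ✓  (d1,w2) ✗  (d1,w3) ✗  (d1,w4) ✓  (d2,w1) ✓  (d2,w2) ✗  (d2,w3) ✗  (d2,w4) ✗  (d3,w1) ✗  (d3,w2) ✓  (d3,w3) ✗  (d3,w4) ✓
Counterexamples (restrictor pairs failing the scope): 7.

7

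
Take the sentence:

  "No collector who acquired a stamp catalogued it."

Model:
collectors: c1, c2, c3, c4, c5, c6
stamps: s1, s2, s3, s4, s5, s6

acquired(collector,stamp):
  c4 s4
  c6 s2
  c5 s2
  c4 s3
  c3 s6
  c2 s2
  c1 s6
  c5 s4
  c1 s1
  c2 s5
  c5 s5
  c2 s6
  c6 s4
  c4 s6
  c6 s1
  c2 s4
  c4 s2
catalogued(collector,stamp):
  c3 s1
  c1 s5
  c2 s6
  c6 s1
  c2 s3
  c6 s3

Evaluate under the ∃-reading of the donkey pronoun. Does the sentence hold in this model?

False

"it" takes "a stamp" as antecedent — a donkey pronoun bound across the clause boundary.
Truth condition: for no (c,s) with acquired(c,s) does catalogued(c,s) hold.
Restrictor pairs — does the scope hold? (c1,s1):fails  (c1,s6):fails  (c2,s2):fails  (c2,s4):fails  (c2,s5):fails  (c2,s6):holds  (c3,s6):fails  (c4,s2):fails  (c4,s3):fails  (c4,s4):fails  (c4,s6):fails  (c5,s2):fails  (c5,s4):fails  (c5,s5):fails  (c6,s1):holds  (c6,s2):fails  (c6,s4):fails
Scope holds for 2 pair(s), so the sentence is false.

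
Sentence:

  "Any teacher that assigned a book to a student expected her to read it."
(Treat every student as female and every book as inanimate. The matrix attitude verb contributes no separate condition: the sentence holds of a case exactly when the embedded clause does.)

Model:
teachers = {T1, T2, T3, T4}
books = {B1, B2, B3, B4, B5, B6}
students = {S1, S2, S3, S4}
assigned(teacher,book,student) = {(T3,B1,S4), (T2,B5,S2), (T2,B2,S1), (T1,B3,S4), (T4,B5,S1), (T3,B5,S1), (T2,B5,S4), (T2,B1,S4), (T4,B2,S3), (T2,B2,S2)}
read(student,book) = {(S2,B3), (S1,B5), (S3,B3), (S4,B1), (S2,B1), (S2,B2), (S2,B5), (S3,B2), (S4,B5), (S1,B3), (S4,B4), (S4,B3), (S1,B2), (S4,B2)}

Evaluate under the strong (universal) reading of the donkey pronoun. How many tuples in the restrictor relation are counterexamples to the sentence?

"her" takes "a student" as antecedent and "it" takes "a book"; both are donkey pronouns co-varying with the restrictor.
Strong reading: for every (t,b,s) with assigned(t,b,s), read(s,b).
Restrictor triples: (T1,B3,S4)→read(S4,B3) ✓  (T2,B1,S4)→read(S4,B1) ✓  (T2,B2,S1)→read(S1,B2) ✓  (T2,B2,S2)→read(S2,B2) ✓  (T2,B5,S2)→read(S2,B5) ✓  (T2,B5,S4)→read(S4,B5) ✓  (T3,B1,S4)→read(S4,B1) ✓  (T3,B5,S1)→read(S1,B5) ✓  (T4,B2,S3)→read(S3,B2) ✓  (T4,B5,S1)→read(S1,B5) ✓
Counterexamples (restrictor triples failing the scope): 0.

0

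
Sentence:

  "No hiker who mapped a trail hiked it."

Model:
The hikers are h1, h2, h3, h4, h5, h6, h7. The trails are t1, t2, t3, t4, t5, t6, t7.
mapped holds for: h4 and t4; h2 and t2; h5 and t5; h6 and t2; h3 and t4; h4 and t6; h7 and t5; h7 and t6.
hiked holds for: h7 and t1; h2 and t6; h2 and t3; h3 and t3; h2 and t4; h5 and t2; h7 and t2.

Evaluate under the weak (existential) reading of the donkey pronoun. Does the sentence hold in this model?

True

"it" takes "a trail" as antecedent — a donkey pronoun bound across the clause boundary.
Truth condition: for no (h,t) with mapped(h,t) does hiked(h,t) hold.
Restrictor pairs — does the scope hold? (h2,t2):fails  (h3,t4):fails  (h4,t4):fails  (h4,t6):fails  (h5,t5):fails  (h6,t2):fails  (h7,t5):fails  (h7,t6):fails
Scope holds for no restrictor pair, so the sentence is true.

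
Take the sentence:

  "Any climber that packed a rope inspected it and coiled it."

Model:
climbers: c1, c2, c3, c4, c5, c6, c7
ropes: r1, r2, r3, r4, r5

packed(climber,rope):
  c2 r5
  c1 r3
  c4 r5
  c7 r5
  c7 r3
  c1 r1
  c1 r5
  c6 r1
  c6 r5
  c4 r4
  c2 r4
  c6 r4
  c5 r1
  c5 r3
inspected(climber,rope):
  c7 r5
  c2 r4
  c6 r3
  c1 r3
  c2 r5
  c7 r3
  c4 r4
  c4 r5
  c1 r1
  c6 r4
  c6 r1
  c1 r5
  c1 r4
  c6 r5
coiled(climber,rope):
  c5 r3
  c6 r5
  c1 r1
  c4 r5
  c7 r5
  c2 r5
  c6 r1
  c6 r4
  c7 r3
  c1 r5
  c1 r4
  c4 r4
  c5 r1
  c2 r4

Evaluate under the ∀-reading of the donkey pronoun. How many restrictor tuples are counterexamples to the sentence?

"it" takes "a rope" as antecedent — a donkey pronoun bound across the clause boundary.
Strong reading: for every (c,r) with packed(c,r), inspected(c,r) ∧ coiled(c,r).
Restrictor pairs: (c1,r1) ✓  (c1,r3) ✗  (c1,r5) ✓  (c2,r4) ✓  (c2,r5) ✓  (c4,r4) ✓  (c4,r5) ✓  (c5,r1) ✗  (c5,r3) ✗  (c6,r1) ✓  (c6,r4) ✓  (c6,r5) ✓  (c7,r3) ✓  (c7,r5) ✓
Counterexamples (restrictor pairs failing the scope): 3.

3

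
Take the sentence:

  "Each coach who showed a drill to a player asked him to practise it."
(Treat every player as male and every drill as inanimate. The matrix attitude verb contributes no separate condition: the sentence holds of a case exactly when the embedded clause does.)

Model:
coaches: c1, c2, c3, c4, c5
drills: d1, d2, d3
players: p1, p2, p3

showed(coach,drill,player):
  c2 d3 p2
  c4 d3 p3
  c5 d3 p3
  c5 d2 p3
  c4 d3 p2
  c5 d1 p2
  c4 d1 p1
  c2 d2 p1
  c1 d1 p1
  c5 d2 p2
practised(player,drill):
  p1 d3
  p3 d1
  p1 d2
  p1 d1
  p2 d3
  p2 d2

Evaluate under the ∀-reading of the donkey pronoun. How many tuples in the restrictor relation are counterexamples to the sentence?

"him" takes "a player" as antecedent and "it" takes "a drill"; both are donkey pronouns co-varying with the restrictor.
Strong reading: for every (c,d,p) with showed(c,d,p), practised(p,d).
Restrictor triples: (c1,d1,p1)→practised(p1,d1) ✓  (c2,d2,p1)→practised(p1,d2) ✓  (c2,d3,p2)→practised(p2,d3) ✓  (c4,d1,p1)→practised(p1,d1) ✓  (c4,d3,p2)→practised(p2,d3) ✓  (c4,d3,p3)→practised(p3,d3) ✗  (c5,d1,p2)→practised(p2,d1) ✗  (c5,d2,p2)→practised(p2,d2) ✓  (c5,d2,p3)→practised(p3,d2) ✗  (c5,d3,p3)→practised(p3,d3) ✗
Counterexamples (restrictor triples failing the scope): 4.

4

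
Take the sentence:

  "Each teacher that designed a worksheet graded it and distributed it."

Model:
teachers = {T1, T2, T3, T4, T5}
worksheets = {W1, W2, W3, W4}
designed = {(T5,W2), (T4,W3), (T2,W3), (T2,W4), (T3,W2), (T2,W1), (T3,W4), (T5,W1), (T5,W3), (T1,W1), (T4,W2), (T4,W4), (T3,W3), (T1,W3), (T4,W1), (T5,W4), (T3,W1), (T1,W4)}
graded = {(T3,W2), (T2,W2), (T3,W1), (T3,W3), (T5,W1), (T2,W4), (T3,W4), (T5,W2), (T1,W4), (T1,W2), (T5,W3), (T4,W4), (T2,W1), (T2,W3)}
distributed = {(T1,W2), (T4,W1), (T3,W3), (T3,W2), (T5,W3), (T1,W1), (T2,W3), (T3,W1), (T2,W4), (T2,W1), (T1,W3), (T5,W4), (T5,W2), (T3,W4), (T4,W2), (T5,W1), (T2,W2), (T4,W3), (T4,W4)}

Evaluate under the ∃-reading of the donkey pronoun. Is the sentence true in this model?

False

"it" takes "a worksheet" as antecedent — a donkey pronoun bound across the clause boundary.
Weak reading: every teacher t with some designed-worksheet has at least one designed-worksheet w such that graded(t,w) ∧ distributed(t,w).
Per teacher: T1:✗  T2:✓  T3:✓  T4:✓  T5:✓
T1 has no witness among its designed-worksheets.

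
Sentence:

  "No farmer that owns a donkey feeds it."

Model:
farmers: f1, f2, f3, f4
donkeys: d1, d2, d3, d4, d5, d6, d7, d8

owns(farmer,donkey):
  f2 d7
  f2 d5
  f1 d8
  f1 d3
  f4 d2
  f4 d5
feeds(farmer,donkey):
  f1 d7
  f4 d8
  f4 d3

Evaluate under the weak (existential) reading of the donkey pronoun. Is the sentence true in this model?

True

"it" takes "a donkey" as antecedent — a donkey pronoun bound across the clause boundary.
Truth condition: for no (f,d) with owns(f,d) does feeds(f,d) hold.
Restrictor pairs — does the scope hold? (f1,d3):fails  (f1,d8):fails  (f2,d5):fails  (f2,d7):fails  (f4,d2):fails  (f4,d5):fails
Scope holds for no restrictor pair, so the sentence is true.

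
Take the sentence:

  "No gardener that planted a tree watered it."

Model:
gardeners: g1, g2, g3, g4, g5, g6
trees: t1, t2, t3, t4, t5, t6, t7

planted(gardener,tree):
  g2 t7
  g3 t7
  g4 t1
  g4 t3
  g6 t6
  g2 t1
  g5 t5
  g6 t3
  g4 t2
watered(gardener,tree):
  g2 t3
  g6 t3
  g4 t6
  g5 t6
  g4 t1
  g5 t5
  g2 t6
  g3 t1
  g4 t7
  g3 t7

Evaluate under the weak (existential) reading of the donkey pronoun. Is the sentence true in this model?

"it" takes "a tree" as antecedent — a donkey pronoun bound across the clause boundary.
Truth condition: for no (g,t) with planted(g,t) does watered(g,t) hold.
Restrictor pairs — does the scope hold? (g2,t1):fails  (g2,t7):fails  (g3,t7):holds  (g4,t1):holds  (g4,t2):fails  (g4,t3):fails  (g5,t5):holds  (g6,t3):holds  (g6,t6):fails
Scope holds for 4 pair(s), so the sentence is false.

False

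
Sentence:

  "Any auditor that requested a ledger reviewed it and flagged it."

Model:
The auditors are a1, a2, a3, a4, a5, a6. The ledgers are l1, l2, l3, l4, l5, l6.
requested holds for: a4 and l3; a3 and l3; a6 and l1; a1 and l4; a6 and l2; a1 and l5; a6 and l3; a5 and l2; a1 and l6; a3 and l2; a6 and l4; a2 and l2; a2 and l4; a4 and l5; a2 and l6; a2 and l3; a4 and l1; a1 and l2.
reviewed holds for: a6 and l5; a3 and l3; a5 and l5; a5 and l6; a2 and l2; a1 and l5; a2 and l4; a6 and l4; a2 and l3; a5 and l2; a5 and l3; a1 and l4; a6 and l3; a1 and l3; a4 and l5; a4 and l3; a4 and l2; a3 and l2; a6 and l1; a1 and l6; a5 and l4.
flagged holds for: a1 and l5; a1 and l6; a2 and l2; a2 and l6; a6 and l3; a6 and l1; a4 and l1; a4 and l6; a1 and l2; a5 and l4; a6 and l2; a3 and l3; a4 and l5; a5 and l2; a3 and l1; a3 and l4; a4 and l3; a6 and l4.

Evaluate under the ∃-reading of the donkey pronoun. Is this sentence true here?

True

"it" takes "a ledger" as antecedent — a donkey pronoun bound across the clause boundary.
Weak reading: every auditor a with some requested-ledger has at least one requested-ledger l such that reviewed(a,l) ∧ flagged(a,l).
Per auditor: a1:✓  a2:✓  a3:✓  a4:✓  a5:✓  a6:✓
Every auditor in the restrictor has a witness.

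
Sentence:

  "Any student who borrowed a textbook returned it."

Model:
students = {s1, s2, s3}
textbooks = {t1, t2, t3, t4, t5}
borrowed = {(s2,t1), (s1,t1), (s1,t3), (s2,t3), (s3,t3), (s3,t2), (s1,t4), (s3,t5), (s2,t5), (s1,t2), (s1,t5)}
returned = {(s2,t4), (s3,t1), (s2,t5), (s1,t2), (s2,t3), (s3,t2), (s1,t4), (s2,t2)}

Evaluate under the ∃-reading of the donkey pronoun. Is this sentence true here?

"it" takes "a textbook" as antecedent — a donkey pronoun bound across the clause boundary.
Weak reading: every student s with some borrowed-textbook has at least one borrowed-textbook t such that returned(s,t).
Per student: s1:✓  s2:✓  s3:✓
Every student in the restrictor has a witness.

True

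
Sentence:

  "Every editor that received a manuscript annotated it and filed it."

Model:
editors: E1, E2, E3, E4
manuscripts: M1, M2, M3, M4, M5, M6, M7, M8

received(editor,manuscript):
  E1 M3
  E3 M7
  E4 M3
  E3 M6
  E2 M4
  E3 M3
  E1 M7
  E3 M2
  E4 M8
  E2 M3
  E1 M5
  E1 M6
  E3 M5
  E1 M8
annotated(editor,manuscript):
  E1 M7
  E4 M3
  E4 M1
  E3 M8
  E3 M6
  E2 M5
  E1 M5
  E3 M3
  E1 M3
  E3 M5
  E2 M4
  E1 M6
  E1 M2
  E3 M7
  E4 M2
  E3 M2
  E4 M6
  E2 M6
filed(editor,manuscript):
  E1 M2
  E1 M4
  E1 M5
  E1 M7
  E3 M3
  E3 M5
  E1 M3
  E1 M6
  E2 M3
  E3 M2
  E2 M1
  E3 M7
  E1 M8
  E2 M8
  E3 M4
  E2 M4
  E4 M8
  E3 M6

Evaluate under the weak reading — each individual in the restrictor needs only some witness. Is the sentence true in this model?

False

"it" takes "a manuscript" as antecedent — a donkey pronoun bound across the clause boundary.
Weak reading: every editor e with some received-manuscript has at least one received-manuscript m such that annotated(e,m) ∧ filed(e,m).
Per editor: E1:✓  E2:✓  E3:✓  E4:✗
E4 has no witness among its received-manuscripts.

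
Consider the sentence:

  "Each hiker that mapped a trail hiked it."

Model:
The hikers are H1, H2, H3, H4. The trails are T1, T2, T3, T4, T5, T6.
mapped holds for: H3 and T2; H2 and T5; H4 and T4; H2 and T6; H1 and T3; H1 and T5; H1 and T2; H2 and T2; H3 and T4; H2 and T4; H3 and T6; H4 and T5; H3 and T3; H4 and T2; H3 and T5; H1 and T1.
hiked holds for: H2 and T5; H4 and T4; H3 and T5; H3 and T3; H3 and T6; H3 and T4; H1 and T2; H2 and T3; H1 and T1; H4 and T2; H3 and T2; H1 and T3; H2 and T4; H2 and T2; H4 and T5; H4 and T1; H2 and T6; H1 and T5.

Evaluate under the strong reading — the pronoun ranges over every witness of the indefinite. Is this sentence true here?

"it" takes "a trail" as antecedent — a donkey pronoun bound across the clause boundary.
Strong reading: for every (h,t) with mapped(h,t), hiked(h,t).
Restrictor pairs: (H1,T1) ✓  (H1,T2) ✓  (H1,T3) ✓  (H1,T5) ✓  (H2,T2) ✓  (H2,T4) ✓  (H2,T5) ✓  (H2,T6) ✓  (H3,T2) ✓  (H3,T3) ✓  (H3,T4) ✓  (H3,T5) ✓  (H3,T6) ✓  (H4,T2) ✓  (H4,T4) ✓  (H4,T5) ✓
Every restrictor pair satisfies the scope.

True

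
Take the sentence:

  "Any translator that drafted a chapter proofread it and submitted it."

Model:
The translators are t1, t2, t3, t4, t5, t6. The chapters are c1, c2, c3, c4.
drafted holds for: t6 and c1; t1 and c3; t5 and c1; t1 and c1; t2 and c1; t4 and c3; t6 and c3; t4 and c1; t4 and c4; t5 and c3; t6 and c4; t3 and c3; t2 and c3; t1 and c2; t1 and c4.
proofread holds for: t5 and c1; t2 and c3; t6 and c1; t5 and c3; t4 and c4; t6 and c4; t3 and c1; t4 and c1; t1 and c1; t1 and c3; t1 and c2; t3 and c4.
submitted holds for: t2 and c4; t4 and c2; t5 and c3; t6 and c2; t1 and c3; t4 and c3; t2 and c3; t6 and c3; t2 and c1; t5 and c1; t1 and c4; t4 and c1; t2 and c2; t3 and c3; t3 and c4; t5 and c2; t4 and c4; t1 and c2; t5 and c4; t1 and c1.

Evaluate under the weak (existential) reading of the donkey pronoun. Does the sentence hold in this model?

False

"it" takes "a chapter" as antecedent — a donkey pronoun bound across the clause boundary.
Weak reading: every translator t with some drafted-chapter has at least one drafted-chapter c such that proofread(t,c) ∧ submitted(t,c).
Per translator: t1:✓  t2:✓  t3:✗  t4:✓  t5:✓  t6:✗
t3 has no witness among its drafted-chapters.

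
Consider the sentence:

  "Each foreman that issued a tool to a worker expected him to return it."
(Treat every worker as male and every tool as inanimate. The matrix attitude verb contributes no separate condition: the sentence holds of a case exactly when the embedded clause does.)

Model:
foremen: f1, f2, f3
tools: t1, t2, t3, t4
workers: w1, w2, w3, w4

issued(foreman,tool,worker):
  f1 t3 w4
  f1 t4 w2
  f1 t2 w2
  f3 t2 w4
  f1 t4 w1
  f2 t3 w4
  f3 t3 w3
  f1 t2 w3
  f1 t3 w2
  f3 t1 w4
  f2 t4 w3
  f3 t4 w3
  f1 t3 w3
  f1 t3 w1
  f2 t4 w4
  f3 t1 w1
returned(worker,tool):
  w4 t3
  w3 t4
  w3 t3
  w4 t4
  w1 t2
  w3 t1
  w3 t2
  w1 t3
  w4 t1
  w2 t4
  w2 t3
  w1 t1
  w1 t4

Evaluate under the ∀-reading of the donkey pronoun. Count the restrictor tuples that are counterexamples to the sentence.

2

"him" takes "a worker" as antecedent and "it" takes "a tool"; both are donkey pronouns co-varying with the restrictor.
Strong reading: for every (f,t,w) with issued(f,t,w), returned(w,t).
Restrictor triples: (f1,t2,w2)→returned(w2,t2) ✗  (f1,t2,w3)→returned(w3,t2) ✓  (f1,t3,w1)→returned(w1,t3) ✓  (f1,t3,w2)→returned(w2,t3) ✓  (f1,t3,w3)→returned(w3,t3) ✓  (f1,t3,w4)→returned(w4,t3) ✓  (f1,t4,w1)→returned(w1,t4) ✓  (f1,t4,w2)→returned(w2,t4) ✓  (f2,t3,w4)→returned(w4,t3) ✓  (f2,t4,w3)→returned(w3,t4) ✓  (f2,t4,w4)→returned(w4,t4) ✓  (f3,t1,w1)→returned(w1,t1) ✓  (f3,t1,w4)→returned(w4,t1) ✓  (f3,t2,w4)→returned(w4,t2) ✗  (f3,t3,w3)→returned(w3,t3) ✓  (f3,t4,w3)→returned(w3,t4) ✓
Counterexamples (restrictor triples failing the scope): 2.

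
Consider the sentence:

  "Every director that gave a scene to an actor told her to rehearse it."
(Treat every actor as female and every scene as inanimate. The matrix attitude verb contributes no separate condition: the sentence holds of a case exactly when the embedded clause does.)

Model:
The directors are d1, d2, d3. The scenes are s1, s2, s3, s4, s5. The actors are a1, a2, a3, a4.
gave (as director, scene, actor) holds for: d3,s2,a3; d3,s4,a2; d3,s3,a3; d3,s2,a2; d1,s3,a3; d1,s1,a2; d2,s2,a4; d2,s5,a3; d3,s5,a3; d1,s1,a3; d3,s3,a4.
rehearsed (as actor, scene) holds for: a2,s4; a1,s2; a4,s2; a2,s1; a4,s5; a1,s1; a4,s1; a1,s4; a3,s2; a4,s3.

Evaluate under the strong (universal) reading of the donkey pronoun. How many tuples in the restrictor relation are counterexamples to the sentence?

"her" takes "an actor" as antecedent and "it" takes "a scene"; both are donkey pronouns co-varying with the restrictor.
Strong reading: for every (d,s,a) with gave(d,s,a), rehearsed(a,s).
Restrictor triples: (d1,s1,a2)→rehearsed(a2,s1) ✓  (d1,s1,a3)→rehearsed(a3,s1) ✗  (d1,s3,a3)→rehearsed(a3,s3) ✗  (d2,s2,a4)→rehearsed(a4,s2) ✓  (d2,s5,a3)→rehearsed(a3,s5) ✗  (d3,s2,a2)→rehearsed(a2,s2) ✗  (d3,s2,a3)→rehearsed(a3,s2) ✓  (d3,s3,a3)→rehearsed(a3,s3) ✗  (d3,s3,a4)→rehearsed(a4,s3) ✓  (d3,s4,a2)→rehearsed(a2,s4) ✓  (d3,s5,a3)→rehearsed(a3,s5) ✗
Counterexamples (restrictor triples failing the scope): 6.

6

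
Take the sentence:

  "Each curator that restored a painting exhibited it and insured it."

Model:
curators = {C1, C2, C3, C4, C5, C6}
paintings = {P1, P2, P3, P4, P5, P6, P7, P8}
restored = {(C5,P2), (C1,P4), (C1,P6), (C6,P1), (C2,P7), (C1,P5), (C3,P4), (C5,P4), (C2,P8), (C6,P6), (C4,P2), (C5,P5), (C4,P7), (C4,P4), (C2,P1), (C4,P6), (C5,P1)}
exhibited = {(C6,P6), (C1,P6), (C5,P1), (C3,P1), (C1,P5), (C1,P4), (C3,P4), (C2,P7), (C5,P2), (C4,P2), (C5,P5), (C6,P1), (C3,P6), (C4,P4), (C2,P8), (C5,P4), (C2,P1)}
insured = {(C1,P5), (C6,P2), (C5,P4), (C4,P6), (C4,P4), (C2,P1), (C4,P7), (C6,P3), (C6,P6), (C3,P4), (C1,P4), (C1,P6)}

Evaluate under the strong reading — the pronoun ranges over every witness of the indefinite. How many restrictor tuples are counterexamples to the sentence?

9

"it" takes "a painting" as antecedent — a donkey pronoun bound across the clause boundary.
Strong reading: for every (c,p) with restored(c,p), exhibited(c,p) ∧ insured(c,p).
Restrictor pairs: (C1,P4) ✓  (C1,P5) ✓  (C1,P6) ✓  (C2,P1) ✓  (C2,P7) ✗  (C2,P8) ✗  (C3,P4) ✓  (C4,P2) ✗  (C4,P4) ✓  (C4,P6) ✗  (C4,P7) ✗  (C5,P1) ✗  (C5,P2) ✗  (C5,P4) ✓  (C5,P5) ✗  (C6,P1) ✗  (C6,P6) ✓
Counterexamples (restrictor pairs failing the scope): 9.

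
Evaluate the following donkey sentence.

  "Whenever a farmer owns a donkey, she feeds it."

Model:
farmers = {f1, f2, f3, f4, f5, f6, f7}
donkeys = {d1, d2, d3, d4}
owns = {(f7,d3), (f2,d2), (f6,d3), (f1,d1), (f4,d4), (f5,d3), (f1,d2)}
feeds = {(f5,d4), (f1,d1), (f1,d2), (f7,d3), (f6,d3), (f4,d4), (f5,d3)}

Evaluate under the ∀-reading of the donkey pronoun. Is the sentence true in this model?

False

"it" takes "a donkey" as antecedent — a donkey pronoun bound across the clause boundary.
Strong reading: for every (f,d) with owns(f,d), feeds(f,d).
Restrictor pairs: (f1,d1) ✓  (f1,d2) ✓  (f2,d2) ✗  (f4,d4) ✓  (f5,d3) ✓  (f6,d3) ✓  (f7,d3) ✓
Counterexample: (f2,d2) is in owns but fails the scope.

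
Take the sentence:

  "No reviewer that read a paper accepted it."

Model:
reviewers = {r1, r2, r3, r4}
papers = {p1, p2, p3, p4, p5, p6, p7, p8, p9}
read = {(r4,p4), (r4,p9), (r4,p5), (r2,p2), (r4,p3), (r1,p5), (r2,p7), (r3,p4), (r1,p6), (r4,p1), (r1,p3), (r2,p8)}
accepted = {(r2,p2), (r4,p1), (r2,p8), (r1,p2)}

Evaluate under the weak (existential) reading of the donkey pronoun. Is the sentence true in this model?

"it" takes "a paper" as antecedent — a donkey pronoun bound across the clause boundary.
Truth condition: for no (r,p) with read(r,p) does accepted(r,p) hold.
Restrictor pairs — does the scope hold? (r1,p3):fails  (r1,p5):fails  (r1,p6):fails  (r2,p2):holds  (r2,p7):fails  (r2,p8):holds  (r3,p4):fails  (r4,p1):holds  (r4,p3):fails  (r4,p4):fails  (r4,p5):fails  (r4,p9):fails
Scope holds for 3 pair(s), so the sentence is false.

False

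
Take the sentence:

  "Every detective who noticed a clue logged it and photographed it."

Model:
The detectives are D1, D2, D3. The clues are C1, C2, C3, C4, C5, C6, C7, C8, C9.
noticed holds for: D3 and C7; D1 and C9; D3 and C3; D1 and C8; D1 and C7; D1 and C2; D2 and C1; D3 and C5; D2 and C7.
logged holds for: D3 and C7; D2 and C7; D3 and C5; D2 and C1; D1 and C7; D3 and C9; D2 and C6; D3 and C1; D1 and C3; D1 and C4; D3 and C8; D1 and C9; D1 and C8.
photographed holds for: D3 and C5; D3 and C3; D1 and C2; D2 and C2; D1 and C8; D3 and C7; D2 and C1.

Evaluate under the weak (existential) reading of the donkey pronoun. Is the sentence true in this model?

True

"it" takes "a clue" as antecedent — a donkey pronoun bound across the clause boundary.
Weak reading: every detective d with some noticed-clue has at least one noticed-clue c such that logged(d,c) ∧ photographed(d,c).
Per detective: D1:✓  D2:✓  D3:✓
Every detective in the restrictor has a witness.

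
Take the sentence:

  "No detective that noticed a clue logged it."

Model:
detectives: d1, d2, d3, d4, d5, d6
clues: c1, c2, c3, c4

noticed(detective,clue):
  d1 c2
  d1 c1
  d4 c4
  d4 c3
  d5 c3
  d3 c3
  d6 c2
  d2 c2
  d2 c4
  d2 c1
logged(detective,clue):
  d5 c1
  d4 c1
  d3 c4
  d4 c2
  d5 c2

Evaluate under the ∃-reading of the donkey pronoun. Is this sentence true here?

True

"it" takes "a clue" as antecedent — a donkey pronoun bound across the clause boundary.
Truth condition: for no (d,c) with noticed(d,c) does logged(d,c) hold.
Restrictor pairs — does the scope hold? (d1,c1):fails  (d1,c2):fails  (d2,c1):fails  (d2,c2):fails  (d2,c4):fails  (d3,c3):fails  (d4,c3):fails  (d4,c4):fails  (d5,c3):fails  (d6,c2):fails
Scope holds for no restrictor pair, so the sentence is true.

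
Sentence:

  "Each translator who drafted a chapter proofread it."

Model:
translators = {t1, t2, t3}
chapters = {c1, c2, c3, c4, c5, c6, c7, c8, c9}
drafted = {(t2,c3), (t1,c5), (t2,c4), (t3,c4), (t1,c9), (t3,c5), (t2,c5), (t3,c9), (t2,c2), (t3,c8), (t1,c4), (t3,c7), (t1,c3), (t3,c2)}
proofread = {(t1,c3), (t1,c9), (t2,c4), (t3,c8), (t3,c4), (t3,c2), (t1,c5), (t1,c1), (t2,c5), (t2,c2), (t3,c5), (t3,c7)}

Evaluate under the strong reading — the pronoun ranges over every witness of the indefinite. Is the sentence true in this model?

False

"it" takes "a chapter" as antecedent — a donkey pronoun bound across the clause boundary.
Strong reading: for every (t,c) with drafted(t,c), proofread(t,c).
Restrictor pairs: (t1,c3) ✓  (t1,c4) ✗  (t1,c5) ✓  (t1,c9) ✓  (t2,c2) ✓  (t2,c3) ✗  (t2,c4) ✓  (t2,c5) ✓  (t3,c2) ✓  (t3,c4) ✓  (t3,c5) ✓  (t3,c7) ✓  (t3,c8) ✓  (t3,c9) ✗
Counterexample: (t1,c4) is in drafted but fails the scope.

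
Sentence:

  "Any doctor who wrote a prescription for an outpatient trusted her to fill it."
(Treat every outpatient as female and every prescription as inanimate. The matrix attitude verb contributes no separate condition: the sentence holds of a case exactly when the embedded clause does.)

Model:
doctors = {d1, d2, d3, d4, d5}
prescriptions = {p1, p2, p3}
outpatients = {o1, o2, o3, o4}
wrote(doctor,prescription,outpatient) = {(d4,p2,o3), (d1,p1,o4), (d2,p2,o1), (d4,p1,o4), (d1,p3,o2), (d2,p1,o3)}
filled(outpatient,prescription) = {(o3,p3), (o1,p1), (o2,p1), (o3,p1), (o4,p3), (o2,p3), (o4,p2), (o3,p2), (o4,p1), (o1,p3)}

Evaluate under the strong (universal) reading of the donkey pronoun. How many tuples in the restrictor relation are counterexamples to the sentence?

1

"her" takes "an outpatient" as antecedent and "it" takes "a prescription"; both are donkey pronouns co-varying with the restrictor.
Strong reading: for every (d,p,o) with wrote(d,p,o), filled(o,p).
Restrictor triples: (d1,p1,o4)→filled(o4,p1) ✓  (d1,p3,o2)→filled(o2,p3) ✓  (d2,p1,o3)→filled(o3,p1) ✓  (d2,p2,o1)→filled(o1,p2) ✗  (d4,p1,o4)→filled(o4,p1) ✓  (d4,p2,o3)→filled(o3,p2) ✓
Counterexamples (restrictor triples failing the scope): 1.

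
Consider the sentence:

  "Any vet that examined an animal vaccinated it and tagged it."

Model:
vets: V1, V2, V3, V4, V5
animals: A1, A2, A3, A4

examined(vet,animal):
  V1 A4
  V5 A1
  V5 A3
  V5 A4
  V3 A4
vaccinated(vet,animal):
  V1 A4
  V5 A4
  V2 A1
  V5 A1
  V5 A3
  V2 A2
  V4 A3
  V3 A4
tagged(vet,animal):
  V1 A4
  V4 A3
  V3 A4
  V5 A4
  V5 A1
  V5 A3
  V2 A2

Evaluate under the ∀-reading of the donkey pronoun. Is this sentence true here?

True

"it" takes "an animal" as antecedent — a donkey pronoun bound across the clause boundary.
Strong reading: for every (v,a) with examined(v,a), vaccinated(v,a) ∧ tagged(v,a).
Restrictor pairs: (V1,A4) ✓  (V3,A4) ✓  (V5,A1) ✓  (V5,A3) ✓  (V5,A4) ✓
Every restrictor pair satisfies the scope.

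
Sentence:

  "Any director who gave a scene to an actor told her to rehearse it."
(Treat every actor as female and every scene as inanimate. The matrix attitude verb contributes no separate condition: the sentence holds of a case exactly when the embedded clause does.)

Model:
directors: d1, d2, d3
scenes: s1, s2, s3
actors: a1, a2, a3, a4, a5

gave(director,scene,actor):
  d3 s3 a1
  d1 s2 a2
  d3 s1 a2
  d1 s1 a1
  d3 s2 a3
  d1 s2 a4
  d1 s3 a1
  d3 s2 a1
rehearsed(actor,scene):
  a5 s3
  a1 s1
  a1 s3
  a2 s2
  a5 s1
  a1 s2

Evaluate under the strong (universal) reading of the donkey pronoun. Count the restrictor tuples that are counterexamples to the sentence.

3

"her" takes "an actor" as antecedent and "it" takes "a scene"; both are donkey pronouns co-varying with the restrictor.
Strong reading: for every (d,s,a) with gave(d,s,a), rehearsed(a,s).
Restrictor triples: (d1,s1,a1)→rehearsed(a1,s1) ✓  (d1,s2,a2)→rehearsed(a2,s2) ✓  (d1,s2,a4)→rehearsed(a4,s2) ✗  (d1,s3,a1)→rehearsed(a1,s3) ✓  (d3,s1,a2)→rehearsed(a2,s1) ✗  (d3,s2,a1)→rehearsed(a1,s2) ✓  (d3,s2,a3)→rehearsed(a3,s2) ✗  (d3,s3,a1)→rehearsed(a1,s3) ✓
Counterexamples (restrictor triples failing the scope): 3.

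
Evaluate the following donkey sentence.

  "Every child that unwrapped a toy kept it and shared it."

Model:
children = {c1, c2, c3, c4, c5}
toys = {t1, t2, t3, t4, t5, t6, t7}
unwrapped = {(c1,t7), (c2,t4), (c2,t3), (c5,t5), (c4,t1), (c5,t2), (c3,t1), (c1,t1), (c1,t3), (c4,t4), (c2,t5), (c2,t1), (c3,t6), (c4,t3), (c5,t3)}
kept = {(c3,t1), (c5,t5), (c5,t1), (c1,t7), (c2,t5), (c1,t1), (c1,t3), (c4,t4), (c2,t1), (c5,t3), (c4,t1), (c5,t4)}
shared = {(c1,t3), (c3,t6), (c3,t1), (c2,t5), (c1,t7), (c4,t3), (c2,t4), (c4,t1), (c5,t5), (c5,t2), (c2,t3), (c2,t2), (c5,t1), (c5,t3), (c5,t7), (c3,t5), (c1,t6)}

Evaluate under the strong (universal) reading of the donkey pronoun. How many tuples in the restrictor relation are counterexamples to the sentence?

8

"it" takes "a toy" as antecedent — a donkey pronoun bound across the clause boundary.
Strong reading: for every (c,t) with unwrapped(c,t), kept(c,t) ∧ shared(c,t).
Restrictor pairs: (c1,t1) ✗  (c1,t3) ✓  (c1,t7) ✓  (c2,t1) ✗  (c2,t3) ✗  (c2,t4) ✗  (c2,t5) ✓  (c3,t1) ✓  (c3,t6) ✗  (c4,t1) ✓  (c4,t3) ✗  (c4,t4) ✗  (c5,t2) ✗  (c5,t3) ✓  (c5,t5) ✓
Counterexamples (restrictor pairs failing the scope): 8.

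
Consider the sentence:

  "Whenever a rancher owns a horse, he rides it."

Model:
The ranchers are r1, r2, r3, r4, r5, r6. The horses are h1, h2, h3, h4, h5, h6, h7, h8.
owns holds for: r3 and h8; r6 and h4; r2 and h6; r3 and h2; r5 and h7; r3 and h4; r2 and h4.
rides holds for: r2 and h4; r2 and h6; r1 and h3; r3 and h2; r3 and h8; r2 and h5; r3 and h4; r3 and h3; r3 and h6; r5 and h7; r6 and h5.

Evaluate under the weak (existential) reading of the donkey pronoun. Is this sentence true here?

"it" takes "a horse" as antecedent — a donkey pronoun bound across the clause boundary.
Weak reading: every rancher r with some owns-horse has at least one owns-horse h such that rides(r,h).
Per rancher: r2:✓  r3:✓  r5:✓  r6:✗
r6 has no witness among its owns-horses.

False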